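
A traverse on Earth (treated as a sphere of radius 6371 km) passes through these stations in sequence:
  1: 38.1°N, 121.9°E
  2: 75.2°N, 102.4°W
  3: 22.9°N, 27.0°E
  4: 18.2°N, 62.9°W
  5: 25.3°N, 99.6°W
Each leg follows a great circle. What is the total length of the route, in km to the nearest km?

Leg 1→2: central angle 1.1010 rad, distance 7014.5 km.
Leg 2→3: central angle 1.3420 rad, distance 8549.6 km.
Leg 3→4: central angle 1.4474 rad, distance 9221.5 km.
Leg 4→5: central angle 0.6057 rad, distance 3859.1 km.
Total: 7014.5 + 8549.6 + 9221.5 + 3859.1 ≈ 28645 km.

28645 km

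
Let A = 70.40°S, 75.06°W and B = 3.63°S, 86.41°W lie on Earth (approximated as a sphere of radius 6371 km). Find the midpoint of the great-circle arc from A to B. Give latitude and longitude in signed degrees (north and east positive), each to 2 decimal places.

-37.12°, -83.56°

Central angle δ = 1.1725 rad. Interpolating on the sphere with fraction f = 0.5:
P = [sin((1−f)δ)·A + sin(fδ)·B] / sin δ = 0.6002·A + 0.6002·B in Cartesian coordinates,
giving P = (0.0894, -0.7924, -0.6034), i.e. latitude -37.12°, longitude -83.56°.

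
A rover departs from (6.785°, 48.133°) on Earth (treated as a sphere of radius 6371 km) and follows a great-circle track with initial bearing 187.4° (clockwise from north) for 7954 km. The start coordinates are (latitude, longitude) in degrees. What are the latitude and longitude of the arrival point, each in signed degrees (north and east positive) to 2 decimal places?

Angular distance δ = d/R = 7954/6371 = 1.24847 rad; initial bearing θ = 3.2707 rad.
sin φ₂ = sin φ₁ cos δ + cos φ₁ sin δ cos θ = (0.1181)(0.3168) + (0.9930)(0.9485)(-0.9917) = -0.8966, so φ₂ = -63.71°.
Δλ = atan2(sin θ sin δ cos φ₁, cos δ − sin φ₁ sin φ₂) = atan2(-0.1213, 0.4227) = -16.012°.
λ₂ = 48.133° − 16.012° = 32.12°.

-63.71°, 32.12°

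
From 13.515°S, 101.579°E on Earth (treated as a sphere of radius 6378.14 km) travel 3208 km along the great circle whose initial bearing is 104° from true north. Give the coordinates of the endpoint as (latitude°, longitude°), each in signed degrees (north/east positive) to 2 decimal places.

-18.55°, 131.14°

Angular distance δ = d/R = 3208/6378.14 = 0.50297 rad; initial bearing θ = 1.8151 rad.
sin φ₂ = sin φ₁ cos δ + cos φ₁ sin δ cos θ = (-0.2337)(0.8762) + (0.9723)(0.4820)(-0.2419) = -0.3181, so φ₂ = -18.55°.
Δλ = atan2(sin θ sin δ cos φ₁, cos δ − sin φ₁ sin φ₂) = atan2(0.4548, 0.8018) = 29.560°.
λ₂ = 101.579° + 29.560° = 131.14°.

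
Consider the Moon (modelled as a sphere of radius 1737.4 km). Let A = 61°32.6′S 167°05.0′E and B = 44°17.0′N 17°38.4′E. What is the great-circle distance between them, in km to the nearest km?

With latitudes φ₁ = -61.543°, φ₂ = 44.283° and longitude difference Δλ = -149.443°:
cos c = sin φ₁ sin φ₂ + cos φ₁ cos φ₂ cos Δλ = (-0.8792)(0.6982) + (0.4765)(0.7159)(-0.8611) = -0.90760,
so c = arccos(-0.90760) = 2.70832 rad.
Distance = R·c = 1737.4 × 2.7083 ≈ 4705 km.

4705 km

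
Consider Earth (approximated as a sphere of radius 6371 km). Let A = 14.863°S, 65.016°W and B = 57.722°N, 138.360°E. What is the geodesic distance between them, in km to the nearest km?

14865 km

With latitudes φ₁ = -14.863°, φ₂ = 57.722° and longitude difference Δλ = -156.624°:
cos c = sin φ₁ sin φ₂ + cos φ₁ cos φ₂ cos Δλ = (-0.2565)(0.8455) + (0.9665)(0.5340)(-0.9179) = -0.69066,
so c = arccos(-0.69066) = 2.33320 rad.
Distance = R·c = 6371 × 2.3332 ≈ 14865 km.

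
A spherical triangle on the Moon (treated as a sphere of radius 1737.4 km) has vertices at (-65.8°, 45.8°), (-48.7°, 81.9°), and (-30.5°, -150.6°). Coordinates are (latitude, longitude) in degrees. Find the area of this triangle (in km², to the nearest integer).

Side lengths (central angles): a = 1.5357, b = 1.4464, c = 0.4421 rad; semiperimeter s = 1.7121.
By l'Huilier's theorem, tan(E/4) = √[tan(s/2) tan((s−a)/2) tan((s−b)/2) tan((s−c)/2)], giving spherical excess E = 0.3993 rad.
Area = E·R² = 0.3993 × (1737.4)² ≈ 1205450 km².

1205450 km²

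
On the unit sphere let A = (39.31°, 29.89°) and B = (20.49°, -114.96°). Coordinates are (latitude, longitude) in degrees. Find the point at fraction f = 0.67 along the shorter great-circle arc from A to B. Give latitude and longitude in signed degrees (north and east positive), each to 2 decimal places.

The central angle between A and B is δ = 1.9507 rad.
With f = 0.67, the slerp weights are sin((1−f)δ)/sin δ = 0.6463 and sin(fδ)/sin δ = 1.0395.
Weighted sum of the unit vectors: (0.6463)·(0.6708,0.3856,0.6335) + (1.0395)·(-0.3953,-0.8492,0.3500) = (0.0226, -0.6336, 0.7733).
Converting back: φ = atan2(z, √(x²+y²)) = 50.65°, λ = atan2(y, x) = -87.96°.

50.65°, -87.96°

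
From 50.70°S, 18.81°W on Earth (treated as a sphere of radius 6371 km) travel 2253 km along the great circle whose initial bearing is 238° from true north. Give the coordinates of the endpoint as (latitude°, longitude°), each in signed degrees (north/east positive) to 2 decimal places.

-57.37°, -51.81°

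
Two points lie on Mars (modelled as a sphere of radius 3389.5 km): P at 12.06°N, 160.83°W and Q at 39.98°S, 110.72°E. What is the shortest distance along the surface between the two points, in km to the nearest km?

5711 km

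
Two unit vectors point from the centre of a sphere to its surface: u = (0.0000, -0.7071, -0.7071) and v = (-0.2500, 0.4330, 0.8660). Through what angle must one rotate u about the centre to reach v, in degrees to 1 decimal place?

156.7°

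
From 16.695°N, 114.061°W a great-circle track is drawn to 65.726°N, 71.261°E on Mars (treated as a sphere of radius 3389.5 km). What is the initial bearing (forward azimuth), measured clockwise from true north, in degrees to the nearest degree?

With φ₁ = 0.2914, φ₂ = 1.1471, Δλ = -3.0487 rad, the forward-azimuth formula gives
θ = atan2( sin Δλ cos φ₂ , cos φ₁ sin φ₂ − sin φ₁ cos φ₂ cos Δλ ) = atan2(-0.0381, 0.9908) = -2.20°.
Adding 360° brings this into [0°, 360°): 358°.

358°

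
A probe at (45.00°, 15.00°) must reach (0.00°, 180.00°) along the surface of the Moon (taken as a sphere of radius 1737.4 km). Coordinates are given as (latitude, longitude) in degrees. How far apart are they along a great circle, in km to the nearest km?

4035 km

In radians: φ₁ = 0.7854, φ₂ = 0.0000, Δλ = 165.000° = 2.8798 rad.
Haversine: a = sin²(Δφ/2) + cos φ₁ cos φ₂ sin²(Δλ/2) = 0.1464 + (0.7071)(1.0000)(0.9830) = 0.84151.
Central angle c = 2·arcsin(√a) = 2.32268 rad.
Distance = R·c = 1737.4 × 2.3227 ≈ 4035 km.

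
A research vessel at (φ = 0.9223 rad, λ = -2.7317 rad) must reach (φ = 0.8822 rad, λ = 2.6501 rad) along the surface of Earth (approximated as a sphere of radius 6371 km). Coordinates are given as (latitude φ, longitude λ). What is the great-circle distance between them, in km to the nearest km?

With latitudes φ₁ = 52.844°, φ₂ = 50.546° and longitude difference Δλ = -51.646°:
cos c = sin φ₁ sin φ₂ + cos φ₁ cos φ₂ cos Δλ = (0.7970)(0.7721) + (0.6040)(0.6355)(0.6205) = 0.85355,
so c = arccos(0.85355) = 0.54803 rad.
Distance = R·c = 6371 × 0.5480 ≈ 3492 km.

3492 km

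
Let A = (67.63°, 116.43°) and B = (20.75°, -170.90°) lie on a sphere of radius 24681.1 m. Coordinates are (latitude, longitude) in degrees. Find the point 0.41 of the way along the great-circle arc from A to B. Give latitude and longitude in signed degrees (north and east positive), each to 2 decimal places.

Central angle δ = 1.1223 rad. Interpolating on the sphere with fraction f = 0.41:
P = [sin((1−f)δ)·A + sin(fδ)·B] / sin δ = 0.6823·A + 0.4928·B in Cartesian coordinates,
giving P = (-0.5706, 0.1596, 0.8055), i.e. latitude 53.66°, longitude 164.37°.

53.66°, 164.37°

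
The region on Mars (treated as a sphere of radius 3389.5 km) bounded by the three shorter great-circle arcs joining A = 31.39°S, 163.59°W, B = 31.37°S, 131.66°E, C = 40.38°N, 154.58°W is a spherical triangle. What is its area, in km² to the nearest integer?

8819838 km²

Side lengths (central angles): a = 1.7268, b = 1.2611, c = 0.9495 rad; semiperimeter s = 1.9687.
By l'Huilier's theorem, tan(E/4) = √[tan(s/2) tan((s−a)/2) tan((s−b)/2) tan((s−c)/2)], giving spherical excess E = 0.7677 rad.
Area = E·R² = 0.7677 × (3389.5)² ≈ 8819838 km².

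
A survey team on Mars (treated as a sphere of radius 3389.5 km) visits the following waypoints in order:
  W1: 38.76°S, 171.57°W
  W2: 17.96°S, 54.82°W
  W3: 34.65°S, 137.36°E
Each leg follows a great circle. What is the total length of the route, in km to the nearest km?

Leg W1→W2: central angle 1.7121 rad, distance 5803.1 km.
Leg W2→W3: central angle 2.2014 rad, distance 7461.6 km.
Total: 5803.1 + 7461.6 ≈ 13265 km.

13265 km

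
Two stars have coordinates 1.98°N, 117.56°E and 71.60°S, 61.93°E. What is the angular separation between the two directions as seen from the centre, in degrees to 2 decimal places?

In radians: φ₁ = 0.0346, φ₂ = -1.2497, Δλ = -55.630° = -0.9709 rad.
cos c = sin φ₁ sin φ₂ + cos φ₁ cos φ₂ cos Δλ = (0.0346)(-0.9489) + (0.9994)(0.3156)(0.5645) = 0.14530,
so c = arccos(0.14530) = 1.42498 rad.
So the angular separation is 81.65°.

81.65°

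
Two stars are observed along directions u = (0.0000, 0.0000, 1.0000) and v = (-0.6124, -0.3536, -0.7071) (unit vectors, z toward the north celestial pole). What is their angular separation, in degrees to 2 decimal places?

135.00°

u·v = -0.7071; |u| = 1.0000, |v| = 1.0000.
cos θ = (u·v)/(|u||v|) = -0.7071, so θ = 135.00°.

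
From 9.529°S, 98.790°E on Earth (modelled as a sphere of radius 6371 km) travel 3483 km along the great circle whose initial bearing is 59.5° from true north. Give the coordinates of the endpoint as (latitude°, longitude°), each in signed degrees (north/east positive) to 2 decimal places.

6.82°, 125.61°

Angular distance δ = d/R = 3483/6371 = 0.54670 rad; initial bearing θ = 1.0385 rad.
sin φ₂ = sin φ₁ cos δ + cos φ₁ sin δ cos θ = (-0.1655)(0.8542) + (0.9862)(0.5199)(0.5075) = 0.1188, so φ₂ = 6.82°.
Δλ = atan2(sin θ sin δ cos φ₁, cos δ − sin φ₁ sin φ₂) = atan2(0.4418, 0.8739) = 26.816°.
λ₂ = 98.790° + 26.816° = 125.61°.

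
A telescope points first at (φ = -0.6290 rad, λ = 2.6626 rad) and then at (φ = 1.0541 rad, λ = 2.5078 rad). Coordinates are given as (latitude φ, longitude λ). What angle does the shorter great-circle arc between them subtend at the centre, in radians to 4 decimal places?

Let φ₁ = -0.6290 rad, φ₂ = 1.0541 rad, and Δλ = -0.1548 rad.
cos c = sin φ₁ sin φ₂ + cos φ₁ cos φ₂ cos Δλ = (-0.5883)(0.8695) + (0.8086)(0.4940)(0.9880) = -0.11684,
so c = arccos(-0.11684) = 1.68791 rad.
So the angular separation is 1.6879 rad.

1.6879 rad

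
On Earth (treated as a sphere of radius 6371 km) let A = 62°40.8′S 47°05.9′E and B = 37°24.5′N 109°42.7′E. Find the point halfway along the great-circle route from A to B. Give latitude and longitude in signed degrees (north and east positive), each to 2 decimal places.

Central angle δ = 1.9520 rad. Interpolating on the sphere with fraction f = 0.5:
P = [sin((1−f)δ)·A + sin(fδ)·B] / sin δ = 0.8923·A + 0.8923·B in Cartesian coordinates,
giving P = (0.0397, 0.9672, -0.2507), i.e. latitude -14.52°, longitude 87.65°.

-14.52°, 87.65°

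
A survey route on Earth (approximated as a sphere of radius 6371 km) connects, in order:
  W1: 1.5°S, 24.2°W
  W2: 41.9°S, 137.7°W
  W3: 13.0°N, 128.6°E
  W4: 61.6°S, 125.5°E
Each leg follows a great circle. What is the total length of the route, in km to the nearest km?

Leg W1→W2: central angle 1.8538 rad, distance 11810.4 km.
Leg W2→W3: central angle 1.7691 rad, distance 11271.1 km.
Leg W3→W4: central angle 1.3027 rad, distance 8299.6 km.
Total: 11810.4 + 11271.1 + 8299.6 ≈ 31381 km.

31381 km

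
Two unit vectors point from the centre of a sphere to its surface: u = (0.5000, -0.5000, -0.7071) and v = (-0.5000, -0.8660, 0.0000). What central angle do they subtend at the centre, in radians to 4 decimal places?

1.3868 rad

u·v = 0.1830; |u| = 1.0000, |v| = 1.0000.
cos θ = (u·v)/(|u||v|) = 0.1830, so θ = 1.3868 rad.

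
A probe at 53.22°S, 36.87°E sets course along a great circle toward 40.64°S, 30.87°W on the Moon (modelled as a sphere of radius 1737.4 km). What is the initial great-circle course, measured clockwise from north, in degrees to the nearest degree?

Δλ = -67.740° = -1.1823 rad.
y = sin Δλ · cos φ₂ = (-0.9255)(0.7588) = -0.7023
x = cos φ₁ sin φ₂ − sin φ₁ cos φ₂ cos Δλ = (0.5987)(-0.6513) − (-0.8009)(0.7588)(0.3788) = -0.1597
θ = atan2(y, x) = -102.81°; adding 360° gives 257°.

257°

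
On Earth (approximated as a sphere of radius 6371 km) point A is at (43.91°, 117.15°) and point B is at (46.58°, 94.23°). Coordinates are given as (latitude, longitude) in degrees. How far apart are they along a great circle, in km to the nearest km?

1812 km

In radians: φ₁ = 0.7664, φ₂ = 0.8130, Δλ = -22.920° = -0.4000 rad.
Haversine: a = sin²(Δφ/2) + cos φ₁ cos φ₂ sin²(Δλ/2) = 0.0005 + (0.7204)(0.6873)(0.0395) = 0.02009.
Central angle c = 2·arcsin(√a) = 0.28444 rad.
Distance = R·c = 6371 × 0.2844 ≈ 1812 km.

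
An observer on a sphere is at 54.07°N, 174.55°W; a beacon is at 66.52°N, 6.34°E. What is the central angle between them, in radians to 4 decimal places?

With latitudes φ₁ = 54.070°, φ₂ = 66.520° and longitude difference Δλ = -179.110°:
cos c = sin φ₁ sin φ₂ + cos φ₁ cos φ₂ cos Δλ = (0.8097)(0.9172) + (0.5868)(0.3984)(-0.9999) = 0.50892,
so c = arccos(0.50892) = 1.03687 rad.
So the angular separation is 1.0369 rad.

1.0369 rad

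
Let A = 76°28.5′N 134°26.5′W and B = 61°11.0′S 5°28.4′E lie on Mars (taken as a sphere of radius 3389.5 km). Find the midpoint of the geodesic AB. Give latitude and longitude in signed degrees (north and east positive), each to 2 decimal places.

The central angle between A and B is δ = 2.7879 rad.
With f = 0.5, the slerp weights are sin((1−f)δ)/sin δ = 2.8424 and sin(fδ)/sin δ = 2.8424.
Weighted sum of the unit vectors: (2.8424)·(-0.1638,-0.1670,0.9723) + (2.8424)·(0.4798,0.0460,-0.8762) = (0.8984, -0.3439, 0.2732).
Converting back: φ = atan2(z, √(x²+y²)) = 15.85°, λ = atan2(y, x) = -20.95°.

15.85°, -20.95°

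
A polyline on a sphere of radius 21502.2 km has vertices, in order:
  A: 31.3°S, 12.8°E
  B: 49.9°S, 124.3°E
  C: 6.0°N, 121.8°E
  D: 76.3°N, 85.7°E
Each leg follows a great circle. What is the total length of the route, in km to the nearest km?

Leg A→B: central angle 1.3738 rad, distance 29540.8 km.
Leg B→C: central angle 0.9764 rad, distance 20994.2 km.
Leg C→D: central angle 1.2746 rad, distance 27407.0 km.
Total: 29540.8 + 20994.2 + 27407.0 ≈ 77942 km.

77942 km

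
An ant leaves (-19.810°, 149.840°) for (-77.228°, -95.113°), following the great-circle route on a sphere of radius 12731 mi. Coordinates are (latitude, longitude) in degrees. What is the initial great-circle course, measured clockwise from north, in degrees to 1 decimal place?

168.1°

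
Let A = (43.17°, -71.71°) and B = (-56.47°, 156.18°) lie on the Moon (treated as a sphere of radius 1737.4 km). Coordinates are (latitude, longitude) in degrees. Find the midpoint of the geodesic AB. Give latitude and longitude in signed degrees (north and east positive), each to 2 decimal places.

Central angle δ = 2.5689 rad. Interpolating on the sphere with fraction f = 0.5:
P = [sin((1−f)δ)·A + sin(fδ)·B] / sin δ = 1.7703·A + 1.7703·B in Cartesian coordinates,
giving P = (-0.4894, -0.8310, -0.2645), i.e. latitude -15.34°, longitude -120.49°.

-15.34°, -120.49°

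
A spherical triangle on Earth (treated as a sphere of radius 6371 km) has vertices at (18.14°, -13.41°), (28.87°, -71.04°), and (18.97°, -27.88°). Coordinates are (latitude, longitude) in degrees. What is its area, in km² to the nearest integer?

1373217 km²

Side lengths (central angles): a = 0.7059, b = 0.2398, c = 0.9325 rad; semiperimeter s = 0.9391.
By l'Huilier's theorem, tan(E/4) = √[tan(s/2) tan((s−a)/2) tan((s−b)/2) tan((s−c)/2)], giving spherical excess E = 0.0338 rad.
Area = E·R² = 0.0338 × (6371)² ≈ 1373217 km².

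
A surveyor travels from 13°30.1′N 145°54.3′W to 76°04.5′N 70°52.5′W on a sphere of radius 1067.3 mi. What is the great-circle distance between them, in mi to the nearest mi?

1366 mi

Let φ₁ = 0.2356 rad, φ₂ = 1.3278 rad, and Δλ = 1.3095 rad.
Haversine: a = sin²(Δφ/2) + cos φ₁ cos φ₂ sin²(Δλ/2) = 0.2697 + (0.9724)(0.2407)(0.3708) = 0.35647.
Central angle c = 2·arcsin(√a) = 1.27964 rad.
Distance = R·c = 1067.3 × 1.2796 ≈ 1366 mi.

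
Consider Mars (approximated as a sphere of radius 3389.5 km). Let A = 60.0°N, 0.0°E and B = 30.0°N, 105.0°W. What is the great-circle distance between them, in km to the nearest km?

In radians: φ₁ = 1.0472, φ₂ = 0.5236, Δλ = -105.000° = -1.8326 rad.
Haversine: a = sin²(Δφ/2) + cos φ₁ cos φ₂ sin²(Δλ/2) = 0.0670 + (0.5000)(0.8660)(0.6294) = 0.33953.
Central angle c = 2·arcsin(√a) = 1.24407 rad.
Distance = R·c = 3389.5 × 1.2441 ≈ 4217 km.

4217 km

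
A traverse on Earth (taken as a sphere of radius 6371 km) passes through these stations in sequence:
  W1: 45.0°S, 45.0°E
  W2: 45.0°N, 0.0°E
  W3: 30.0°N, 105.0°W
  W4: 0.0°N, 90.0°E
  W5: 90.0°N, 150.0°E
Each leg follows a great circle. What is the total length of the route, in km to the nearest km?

46029 km

Leg W1→W2: central angle 1.7178 rad, distance 10943.9 km.
Leg W2→W3: central angle 1.3745 rad, distance 8756.8 km.
Leg W3→W4: central angle 2.5617 rad, distance 16320.5 km.
Leg W4→W5: central angle 1.5708 rad, distance 10007.5 km.
Total: 10943.9 + 8756.8 + 16320.5 + 10007.5 ≈ 46029 km.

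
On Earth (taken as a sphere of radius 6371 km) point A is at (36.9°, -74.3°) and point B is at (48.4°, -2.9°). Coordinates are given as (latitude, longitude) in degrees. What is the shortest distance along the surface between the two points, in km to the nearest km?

Let φ₁ = 0.6440 rad, φ₂ = 0.8447 rad, and Δλ = 1.2462 rad.
cos c = sin φ₁ sin φ₂ + cos φ₁ cos φ₂ cos Δλ = (0.6004)(0.7478) + (0.7997)(0.6639)(0.3190) = 0.61834,
so c = arccos(0.61834) = 0.90417 rad.
Distance = R·c = 6371 × 0.9042 ≈ 5760 km.

5760 km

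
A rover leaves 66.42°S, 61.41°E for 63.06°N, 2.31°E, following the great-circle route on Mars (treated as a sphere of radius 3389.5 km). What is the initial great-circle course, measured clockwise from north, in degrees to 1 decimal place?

Δλ = -59.100° = -1.0315 rad.
y = sin Δλ · cos φ₂ = (-0.8581)(0.4531) = -0.3888
x = cos φ₁ sin φ₂ − sin φ₁ cos φ₂ cos Δλ = (0.4000)(0.8915) − (-0.9165)(0.4531)(0.5135) = 0.5699
θ = atan2(y, x) = -34.30°; adding 360° gives 325.7°.

325.7°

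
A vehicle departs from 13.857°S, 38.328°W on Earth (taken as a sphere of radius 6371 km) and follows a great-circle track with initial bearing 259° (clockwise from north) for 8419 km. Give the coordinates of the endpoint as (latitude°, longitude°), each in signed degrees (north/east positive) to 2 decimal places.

-13.81°, -116.73°

Angular distance δ = d/R = 8419/6371 = 1.32146 rad; initial bearing θ = 4.5204 rad.
sin φ₂ = sin φ₁ cos δ + cos φ₁ sin δ cos θ = (-0.2395)(0.2468) + (0.9709)(0.9691)(-0.1908) = -0.2386, so φ₂ = -13.81°.
Δλ = atan2(sin θ sin δ cos φ₁, cos δ − sin φ₁ sin φ₂) = atan2(-0.9236, 0.1896) = -78.398°.
λ₂ = -38.328° − 78.398° = -116.73°.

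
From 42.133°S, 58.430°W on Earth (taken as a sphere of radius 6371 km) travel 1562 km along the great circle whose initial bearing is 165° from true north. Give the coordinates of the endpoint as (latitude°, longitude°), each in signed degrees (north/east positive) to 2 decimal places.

Angular distance δ = d/R = 1562/6371 = 0.24517 rad; initial bearing θ = 2.8798 rad.
sin φ₂ = sin φ₁ cos δ + cos φ₁ sin δ cos θ = (-0.6709)(0.9701) + (0.7416)(0.2427)(-0.9659) = -0.8247, so φ₂ = -55.55°.
Δλ = atan2(sin θ sin δ cos φ₁, cos δ − sin φ₁ sin φ₂) = atan2(0.0466, 0.4169) = 6.377°.
λ₂ = -58.430° + 6.377° = -52.05°.

-55.55°, -52.05°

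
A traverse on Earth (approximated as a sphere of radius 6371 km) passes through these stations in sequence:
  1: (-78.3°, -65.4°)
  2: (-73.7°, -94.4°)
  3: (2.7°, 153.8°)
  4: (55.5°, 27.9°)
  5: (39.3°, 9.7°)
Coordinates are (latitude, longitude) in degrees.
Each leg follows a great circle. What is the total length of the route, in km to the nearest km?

26030 km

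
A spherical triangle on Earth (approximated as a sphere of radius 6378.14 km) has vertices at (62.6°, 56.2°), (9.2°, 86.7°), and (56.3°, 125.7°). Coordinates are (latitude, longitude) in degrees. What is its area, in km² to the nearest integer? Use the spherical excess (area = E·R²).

Side lengths (central angles): a = 0.9780, b = 0.5952, c = 1.0082 rad; semiperimeter s = 1.2907.
By l'Huilier's theorem, tan(E/4) = √[tan(s/2) tan((s−a)/2) tan((s−b)/2) tan((s−c)/2)], giving spherical excess E = 0.3122 rad.
Area = E·R² = 0.3122 × (6378.14)² ≈ 12701416 km².

12701416 km²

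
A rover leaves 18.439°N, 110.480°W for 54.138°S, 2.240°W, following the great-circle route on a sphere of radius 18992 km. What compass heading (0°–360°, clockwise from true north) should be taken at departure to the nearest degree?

142°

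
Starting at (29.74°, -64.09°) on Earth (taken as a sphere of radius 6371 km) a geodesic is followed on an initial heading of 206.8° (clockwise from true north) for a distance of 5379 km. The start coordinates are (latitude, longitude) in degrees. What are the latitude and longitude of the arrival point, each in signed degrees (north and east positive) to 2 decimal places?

Angular distance δ = d/R = 5379/6371 = 0.84429 rad; initial bearing θ = 3.6093 rad.
sin φ₂ = sin φ₁ cos δ + cos φ₁ sin δ cos θ = (0.4961)(0.6643) + (0.8683)(0.7475)(-0.8926) = -0.2498, so φ₂ = -14.47°.
Δλ = atan2(sin θ sin δ cos φ₁, cos δ − sin φ₁ sin φ₂) = atan2(-0.2926, 0.7882) = -20.369°.
λ₂ = -64.090° − 20.369° = -84.46°.

-14.47°, -84.46°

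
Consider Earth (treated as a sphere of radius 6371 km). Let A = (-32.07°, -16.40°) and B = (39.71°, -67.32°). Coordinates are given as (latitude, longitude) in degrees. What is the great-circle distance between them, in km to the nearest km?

In radians: φ₁ = -0.5597, φ₂ = 0.6931, Δλ = -50.920° = -0.8887 rad.
cos c = sin φ₁ sin φ₂ + cos φ₁ cos φ₂ cos Δλ = (-0.5310)(0.6389) + (0.8474)(0.7693)(0.6304) = 0.07173,
so c = arccos(0.07173) = 1.49901 rad.
Distance = R·c = 6371 × 1.4990 ≈ 9550 km.

9550 km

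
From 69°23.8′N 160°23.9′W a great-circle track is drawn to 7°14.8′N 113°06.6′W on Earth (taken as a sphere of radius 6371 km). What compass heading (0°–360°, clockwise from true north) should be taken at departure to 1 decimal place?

128.8°

With φ₁ = 1.2112, φ₂ = 0.1265, Δλ = 0.8253 rad, the forward-azimuth formula gives
θ = atan2( sin Δλ cos φ₂ , cos φ₁ sin φ₂ − sin φ₁ cos φ₂ cos Δλ ) = atan2(0.7289, -0.5855) = 128.77°.
So the initial bearing is 128.8°.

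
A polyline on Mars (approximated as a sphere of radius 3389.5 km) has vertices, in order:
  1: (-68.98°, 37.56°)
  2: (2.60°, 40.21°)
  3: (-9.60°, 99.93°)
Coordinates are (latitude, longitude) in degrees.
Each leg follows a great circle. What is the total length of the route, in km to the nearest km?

Leg 1→2: central angle 1.2497 rad, distance 4235.9 km.
Leg 2→3: central angle 1.0598 rad, distance 3592.0 km.
Total: 4235.9 + 3592.0 ≈ 7828 km.

7828 km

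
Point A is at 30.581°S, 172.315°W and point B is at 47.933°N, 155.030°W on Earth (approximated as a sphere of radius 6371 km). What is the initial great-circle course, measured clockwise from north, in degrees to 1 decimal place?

11.7°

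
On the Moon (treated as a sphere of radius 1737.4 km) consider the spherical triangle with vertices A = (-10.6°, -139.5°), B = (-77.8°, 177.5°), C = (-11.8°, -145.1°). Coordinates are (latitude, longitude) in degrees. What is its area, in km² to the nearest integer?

Side lengths (central angles): a = 1.1980, b = 0.0981, c = 1.2327 rad; semiperimeter s = 1.2644.
By l'Huilier's theorem, tan(E/4) = √[tan(s/2) tan((s−a)/2) tan((s−b)/2) tan((s−c)/2)], giving spherical excess E = 0.0638 rad.
Area = E·R² = 0.0638 × (1737.4)² ≈ 192667 km².

192667 km²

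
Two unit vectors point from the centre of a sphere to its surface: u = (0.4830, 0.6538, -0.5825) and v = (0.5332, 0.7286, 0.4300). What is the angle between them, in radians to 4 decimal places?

u·v = 0.4834; |u| = 1.0000, |v| = 1.0000.
cos θ = (u·v)/(|u||v|) = 0.4834, so θ = 1.0663 rad.

1.0663 rad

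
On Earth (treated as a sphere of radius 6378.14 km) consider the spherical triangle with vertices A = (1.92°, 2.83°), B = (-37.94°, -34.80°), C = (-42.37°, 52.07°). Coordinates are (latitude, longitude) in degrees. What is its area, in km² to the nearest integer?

Side lengths (central angles): a = 1.1083, b = 1.0934, c = 0.9227 rad; semiperimeter s = 1.5622.
By l'Huilier's theorem, tan(E/4) = √[tan(s/2) tan((s−a)/2) tan((s−b)/2) tan((s−c)/2)], giving spherical excess E = 0.5350 rad.
Area = E·R² = 0.5350 × (6378.14)² ≈ 21763149 km².

21763149 km²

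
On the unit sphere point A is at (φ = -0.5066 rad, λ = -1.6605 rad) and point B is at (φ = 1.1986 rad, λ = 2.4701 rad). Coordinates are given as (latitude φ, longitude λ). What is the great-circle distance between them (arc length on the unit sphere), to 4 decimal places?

2.2481

Let φ₁ = -0.5066 rad, φ₂ = 1.1986 rad, and Δλ = -2.1526 rad.
cos c = sin φ₁ sin φ₂ + cos φ₁ cos φ₂ cos Δλ = (-0.4852)(0.9315) + (0.8744)(0.3637)(-0.5495) = -0.62672,
so c = arccos(-0.62672) = 2.24814 rad.
On the unit sphere the arc length equals the central angle: 2.2481.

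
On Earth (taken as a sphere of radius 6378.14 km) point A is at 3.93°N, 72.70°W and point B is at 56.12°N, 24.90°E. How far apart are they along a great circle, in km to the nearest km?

10125 km

With latitudes φ₁ = 3.930°, φ₂ = 56.120° and longitude difference Δλ = 97.600°:
cos c = sin φ₁ sin φ₂ + cos φ₁ cos φ₂ cos Δλ = (0.0685)(0.8302) + (0.9976)(0.5575)(-0.1323) = -0.01665,
so c = arccos(-0.01665) = 1.58745 rad.
Distance = R·c = 6378.14 × 1.5875 ≈ 10125 km.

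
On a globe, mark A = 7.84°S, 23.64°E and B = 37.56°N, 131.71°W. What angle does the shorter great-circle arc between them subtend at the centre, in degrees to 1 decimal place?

142.8°

With latitudes φ₁ = -7.840°, φ₂ = 37.560° and longitude difference Δλ = -155.350°:
Haversine: a = sin²(Δφ/2) + cos φ₁ cos φ₂ sin²(Δλ/2) = 0.1489 + (0.9907)(0.7927)(0.9544) = 0.89845.
Central angle c = 2·arcsin(√a) = 2.49294 rad.
So the angular separation is 142.8°.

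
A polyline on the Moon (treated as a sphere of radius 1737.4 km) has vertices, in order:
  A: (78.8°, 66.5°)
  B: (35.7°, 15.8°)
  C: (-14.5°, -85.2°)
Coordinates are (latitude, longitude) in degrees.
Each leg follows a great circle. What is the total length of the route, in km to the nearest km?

4699 km

Leg A→B: central angle 0.8334 rad, distance 1448.0 km.
Leg B→C: central angle 1.8714 rad, distance 3251.4 km.
Total: 1448.0 + 3251.4 ≈ 4699 km.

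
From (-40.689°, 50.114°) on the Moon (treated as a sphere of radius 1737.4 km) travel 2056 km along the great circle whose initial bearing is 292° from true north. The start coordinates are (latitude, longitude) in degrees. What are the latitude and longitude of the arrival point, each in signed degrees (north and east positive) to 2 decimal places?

0.96°, -9.04°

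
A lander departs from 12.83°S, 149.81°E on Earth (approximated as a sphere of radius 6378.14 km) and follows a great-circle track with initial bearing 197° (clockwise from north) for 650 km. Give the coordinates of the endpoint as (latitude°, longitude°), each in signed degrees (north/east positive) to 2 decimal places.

-18.41°, 148.01°

Angular distance δ = d/R = 650/6378.14 = 0.10191 rad; initial bearing θ = 3.4383 rad.
sin φ₂ = sin φ₁ cos δ + cos φ₁ sin δ cos θ = (-0.2221)(0.9948) + (0.9750)(0.1017)(-0.9563) = -0.3158, so φ₂ = -18.41°.
Δλ = atan2(sin θ sin δ cos φ₁, cos δ − sin φ₁ sin φ₂) = atan2(-0.0290, 0.9247) = -1.796°.
λ₂ = 149.810° − 1.796° = 148.01°.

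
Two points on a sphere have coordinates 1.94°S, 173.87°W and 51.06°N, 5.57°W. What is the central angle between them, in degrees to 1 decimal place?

In radians: φ₁ = -0.0339, φ₂ = 0.8912, Δλ = 168.300° = 2.9374 rad.
Haversine: a = sin²(Δφ/2) + cos φ₁ cos φ₂ sin²(Δλ/2) = 0.1991 + (0.9994)(0.6285)(0.9896) = 0.82071.
Central angle c = 2·arcsin(√a) = 2.26715 rad.
So the angular separation is 129.9°.

129.9°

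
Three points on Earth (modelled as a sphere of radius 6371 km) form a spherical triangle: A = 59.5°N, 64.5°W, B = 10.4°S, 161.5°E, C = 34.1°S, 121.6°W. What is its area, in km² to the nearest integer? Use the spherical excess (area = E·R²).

Side lengths (central angles): a = 1.2810, b = 1.8284, c = 2.0971 rad; semiperimeter s = 2.6032.
By l'Huilier's theorem, tan(E/4) = √[tan(s/2) tan((s−a)/2) tan((s−b)/2) tan((s−c)/2)], giving spherical excess E = 1.9975 rad.
Area = E·R² = 1.9975 × (6371)² ≈ 81076256 km².

81076256 km²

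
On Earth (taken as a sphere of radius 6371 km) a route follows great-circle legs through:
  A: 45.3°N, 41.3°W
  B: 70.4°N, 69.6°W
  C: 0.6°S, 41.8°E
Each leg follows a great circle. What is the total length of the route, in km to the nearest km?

Leg A→B: central angle 0.5004 rad, distance 3188.4 km.
Leg B→C: central angle 1.7034 rad, distance 10852.6 km.
Total: 3188.4 + 10852.6 ≈ 14041 km.

14041 km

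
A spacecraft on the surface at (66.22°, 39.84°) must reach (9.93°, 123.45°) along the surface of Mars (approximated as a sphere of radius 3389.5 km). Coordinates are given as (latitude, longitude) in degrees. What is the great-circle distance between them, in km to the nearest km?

In radians: φ₁ = 1.1558, φ₂ = 0.1733, Δλ = 83.610° = 1.4593 rad.
cos c = sin φ₁ sin φ₂ + cos φ₁ cos φ₂ cos Δλ = (0.9151)(0.1724) + (0.4032)(0.9850)(0.1113) = 0.20201,
so c = arccos(0.20201) = 1.36739 rad.
Distance = R·c = 3389.5 × 1.3674 ≈ 4635 km.

4635 km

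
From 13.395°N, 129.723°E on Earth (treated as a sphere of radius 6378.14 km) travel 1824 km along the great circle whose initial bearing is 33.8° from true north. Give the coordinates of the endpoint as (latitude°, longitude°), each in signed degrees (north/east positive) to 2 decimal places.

Angular distance δ = d/R = 1824/6378.14 = 0.28598 rad; initial bearing θ = 0.5899 rad.
sin φ₂ = sin φ₁ cos δ + cos φ₁ sin δ cos θ = (0.2317)(0.9594) + (0.9728)(0.2821)(0.8310) = 0.4503, so φ₂ = 26.76°.
Δλ = atan2(sin θ sin δ cos φ₁, cos δ − sin φ₁ sin φ₂) = atan2(0.1527, 0.8551) = 10.123°.
λ₂ = 129.723° + 10.123° = 139.85°.

26.76°, 139.85°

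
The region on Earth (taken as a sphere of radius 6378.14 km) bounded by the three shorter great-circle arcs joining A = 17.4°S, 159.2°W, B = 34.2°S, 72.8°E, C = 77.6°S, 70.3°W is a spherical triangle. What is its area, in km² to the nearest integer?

40579314 km²

Side lengths (central angles): a = 1.1517, b = 1.2703, c = 1.8942 rad; semiperimeter s = 2.1581.
By l'Huilier's theorem, tan(E/4) = √[tan(s/2) tan((s−a)/2) tan((s−b)/2) tan((s−c)/2)], giving spherical excess E = 0.9975 rad.
Area = E·R² = 0.9975 × (6378.14)² ≈ 40579314 km².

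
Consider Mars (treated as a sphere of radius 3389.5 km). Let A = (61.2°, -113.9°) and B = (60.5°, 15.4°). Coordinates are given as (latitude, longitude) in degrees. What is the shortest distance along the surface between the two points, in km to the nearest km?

With latitudes φ₁ = 61.200°, φ₂ = 60.500° and longitude difference Δλ = 129.300°:
Haversine: a = sin²(Δφ/2) + cos φ₁ cos φ₂ sin²(Δλ/2) = 0.0000 + (0.4818)(0.4924)(0.8167) = 0.19378.
Central angle c = 2·arcsin(√a) = 0.91165 rad.
Distance = R·c = 3389.5 × 0.9116 ≈ 3090 km.

3090 km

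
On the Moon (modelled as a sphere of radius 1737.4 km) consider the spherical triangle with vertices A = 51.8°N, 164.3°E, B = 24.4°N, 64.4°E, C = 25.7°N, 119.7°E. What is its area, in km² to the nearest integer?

1032842 km²

Side lengths (central angles): a = 0.8681, b = 0.7413, c = 1.3410 rad; semiperimeter s = 1.4752.
By l'Huilier's theorem, tan(E/4) = √[tan(s/2) tan((s−a)/2) tan((s−b)/2) tan((s−c)/2)], giving spherical excess E = 0.3422 rad.
Area = E·R² = 0.3422 × (1737.4)² ≈ 1032842 km².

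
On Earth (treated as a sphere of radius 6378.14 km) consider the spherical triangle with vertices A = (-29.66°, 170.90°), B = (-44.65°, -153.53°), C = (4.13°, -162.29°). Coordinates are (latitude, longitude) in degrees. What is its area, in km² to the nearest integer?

Side lengths (central angles): a = 0.8623, b = 0.7408, c = 0.5536 rad; semiperimeter s = 1.0784.
By l'Huilier's theorem, tan(E/4) = √[tan(s/2) tan((s−a)/2) tan((s−b)/2) tan((s−c)/2)], giving spherical excess E = 0.2178 rad.
Area = E·R² = 0.2178 × (6378.14)² ≈ 8859057 km².

8859057 km²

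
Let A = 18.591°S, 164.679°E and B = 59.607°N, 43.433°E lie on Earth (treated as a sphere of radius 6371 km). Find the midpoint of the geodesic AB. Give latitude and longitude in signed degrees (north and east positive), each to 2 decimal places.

33.86°, 132.42°

Central angle δ = 2.1220 rad. Interpolating on the sphere with fraction f = 0.5:
P = [sin((1−f)δ)·A + sin(fδ)·B] / sin δ = 1.0246·A + 1.0246·B in Cartesian coordinates,
giving P = (-0.5602, 0.6130, 0.5572), i.e. latitude 33.86°, longitude 132.42°.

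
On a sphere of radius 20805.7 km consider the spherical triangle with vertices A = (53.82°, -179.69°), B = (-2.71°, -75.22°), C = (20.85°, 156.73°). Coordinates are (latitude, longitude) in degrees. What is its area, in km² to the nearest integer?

325347943 km²

Side lengths (central angles): a = 2.2045, b = 0.6553, c = 1.7574 rad; semiperimeter s = 2.3086.
By l'Huilier's theorem, tan(E/4) = √[tan(s/2) tan((s−a)/2) tan((s−b)/2) tan((s−c)/2)], giving spherical excess E = 0.7516 rad.
Area = E·R² = 0.7516 × (20805.7)² ≈ 325347943 km².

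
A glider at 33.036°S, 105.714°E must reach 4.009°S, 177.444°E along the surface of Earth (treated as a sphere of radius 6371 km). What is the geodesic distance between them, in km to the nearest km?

With latitudes φ₁ = -33.036°, φ₂ = -4.009° and longitude difference Δλ = 71.730°:
cos c = sin φ₁ sin φ₂ + cos φ₁ cos φ₂ cos Δλ = (-0.5452)(-0.0699) + (0.8383)(0.9976)(0.3135) = 0.30028,
so c = arccos(0.30028) = 1.26581 rad.
Distance = R·c = 6371 × 1.2658 ≈ 8064 km.

8064 km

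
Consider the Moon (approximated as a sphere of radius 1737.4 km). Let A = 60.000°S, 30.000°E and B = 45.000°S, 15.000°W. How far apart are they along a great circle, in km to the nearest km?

922 km

In radians: φ₁ = -1.0472, φ₂ = -0.7854, Δλ = -45.000° = -0.7854 rad.
cos c = sin φ₁ sin φ₂ + cos φ₁ cos φ₂ cos Δλ = (-0.8660)(-0.7071) + (0.5000)(0.7071)(0.7071) = 0.86237,
so c = arccos(0.86237) = 0.53086 rad.
Distance = R·c = 1737.4 × 0.5309 ≈ 922 km.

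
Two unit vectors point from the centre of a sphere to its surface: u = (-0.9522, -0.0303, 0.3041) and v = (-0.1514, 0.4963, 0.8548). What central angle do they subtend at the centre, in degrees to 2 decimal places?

67.10°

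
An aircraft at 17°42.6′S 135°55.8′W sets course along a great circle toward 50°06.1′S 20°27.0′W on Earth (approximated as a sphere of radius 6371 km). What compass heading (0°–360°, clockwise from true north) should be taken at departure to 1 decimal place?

144.6°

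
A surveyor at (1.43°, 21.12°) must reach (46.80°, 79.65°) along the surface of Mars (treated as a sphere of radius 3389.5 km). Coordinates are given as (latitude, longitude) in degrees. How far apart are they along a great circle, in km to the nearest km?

In radians: φ₁ = 0.0250, φ₂ = 0.8168, Δλ = 58.530° = 1.0215 rad.
cos c = sin φ₁ sin φ₂ + cos φ₁ cos φ₂ cos Δλ = (0.0250)(0.7290) + (0.9997)(0.6845)(0.5221) = 0.37545,
so c = arccos(0.37545) = 1.18591 rad.
Distance = R·c = 3389.5 × 1.1859 ≈ 4020 km.

4020 km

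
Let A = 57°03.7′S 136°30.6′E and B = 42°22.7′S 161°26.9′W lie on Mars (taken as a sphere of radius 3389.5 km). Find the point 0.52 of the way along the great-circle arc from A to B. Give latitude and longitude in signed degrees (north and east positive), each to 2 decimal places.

-53.56°, 174.02°

Central angle δ = 0.7167 rad. Interpolating on the sphere with fraction f = 0.52:
P = [sin((1−f)δ)·A + sin(fδ)·B] / sin δ = 0.5134·A + 0.5543·B in Cartesian coordinates,
giving P = (-0.5907, 0.0619, -0.8045), i.e. latitude -53.56°, longitude 174.02°.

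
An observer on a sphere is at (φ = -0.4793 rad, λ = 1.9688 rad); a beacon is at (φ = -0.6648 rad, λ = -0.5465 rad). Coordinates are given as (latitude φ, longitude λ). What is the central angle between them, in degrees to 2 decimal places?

106.34°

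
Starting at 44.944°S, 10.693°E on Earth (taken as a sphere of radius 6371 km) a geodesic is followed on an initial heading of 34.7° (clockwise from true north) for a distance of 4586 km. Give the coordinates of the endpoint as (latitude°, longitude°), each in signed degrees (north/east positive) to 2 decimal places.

-8.48°, 32.99°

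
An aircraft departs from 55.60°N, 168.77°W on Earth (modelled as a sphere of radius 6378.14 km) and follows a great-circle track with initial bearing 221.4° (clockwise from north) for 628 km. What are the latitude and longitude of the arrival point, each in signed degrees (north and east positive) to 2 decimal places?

51.21°, -174.73°

Angular distance δ = d/R = 628/6378.14 = 0.09846 rad; initial bearing θ = 3.8642 rad.
sin φ₂ = sin φ₁ cos δ + cos φ₁ sin δ cos θ = (0.8251)(0.9952) + (0.5650)(0.0983)(-0.7501) = 0.7795, so φ₂ = 51.21°.
Δλ = atan2(sin θ sin δ cos φ₁, cos δ − sin φ₁ sin φ₂) = atan2(-0.0367, 0.3520) = -5.956°.
λ₂ = -168.770° − 5.956° = -174.73°.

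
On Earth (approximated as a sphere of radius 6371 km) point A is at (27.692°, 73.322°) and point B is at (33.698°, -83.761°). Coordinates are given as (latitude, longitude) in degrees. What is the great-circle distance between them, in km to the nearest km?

12774 km

In radians: φ₁ = 0.4833, φ₂ = 0.5881, Δλ = -157.083° = -2.7416 rad.
Haversine: a = sin²(Δφ/2) + cos φ₁ cos φ₂ sin²(Δλ/2) = 0.0027 + (0.8855)(0.8320)(0.9605) = 0.71035.
Central angle c = 2·arcsin(√a) = 2.00501 rad.
Distance = R·c = 6371 × 2.0050 ≈ 12774 km.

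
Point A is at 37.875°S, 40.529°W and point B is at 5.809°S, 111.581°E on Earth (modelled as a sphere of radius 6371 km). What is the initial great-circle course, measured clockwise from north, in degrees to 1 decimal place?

Δλ = 152.110° = 2.6548 rad.
y = sin Δλ · cos φ₂ = (0.4678)(0.9949) = 0.4654
x = cos φ₁ sin φ₂ − sin φ₁ cos φ₂ cos Δλ = (0.7894)(-0.1012) − (-0.6139)(0.9949)(-0.8838) = -0.6197
θ = atan2(y, x) = 143.10°, so the bearing is 143.1°.

143.1°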